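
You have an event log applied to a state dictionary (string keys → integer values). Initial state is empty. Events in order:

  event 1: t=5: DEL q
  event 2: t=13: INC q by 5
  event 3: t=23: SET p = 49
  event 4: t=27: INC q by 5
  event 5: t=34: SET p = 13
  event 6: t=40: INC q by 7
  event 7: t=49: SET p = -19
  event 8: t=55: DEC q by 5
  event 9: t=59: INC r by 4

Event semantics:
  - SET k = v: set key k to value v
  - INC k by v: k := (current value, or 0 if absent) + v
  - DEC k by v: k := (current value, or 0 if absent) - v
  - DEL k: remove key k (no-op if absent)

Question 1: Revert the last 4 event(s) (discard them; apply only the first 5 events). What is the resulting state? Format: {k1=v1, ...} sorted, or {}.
Keep first 5 events (discard last 4):
  after event 1 (t=5: DEL q): {}
  after event 2 (t=13: INC q by 5): {q=5}
  after event 3 (t=23: SET p = 49): {p=49, q=5}
  after event 4 (t=27: INC q by 5): {p=49, q=10}
  after event 5 (t=34: SET p = 13): {p=13, q=10}

Answer: {p=13, q=10}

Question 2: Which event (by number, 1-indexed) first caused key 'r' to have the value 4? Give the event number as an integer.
Looking for first event where r becomes 4:
  event 9: r (absent) -> 4  <-- first match

Answer: 9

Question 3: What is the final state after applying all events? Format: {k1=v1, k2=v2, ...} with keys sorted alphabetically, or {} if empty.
Answer: {p=-19, q=12, r=4}

Derivation:
  after event 1 (t=5: DEL q): {}
  after event 2 (t=13: INC q by 5): {q=5}
  after event 3 (t=23: SET p = 49): {p=49, q=5}
  after event 4 (t=27: INC q by 5): {p=49, q=10}
  after event 5 (t=34: SET p = 13): {p=13, q=10}
  after event 6 (t=40: INC q by 7): {p=13, q=17}
  after event 7 (t=49: SET p = -19): {p=-19, q=17}
  after event 8 (t=55: DEC q by 5): {p=-19, q=12}
  after event 9 (t=59: INC r by 4): {p=-19, q=12, r=4}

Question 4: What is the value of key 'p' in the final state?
Answer: -19

Derivation:
Track key 'p' through all 9 events:
  event 1 (t=5: DEL q): p unchanged
  event 2 (t=13: INC q by 5): p unchanged
  event 3 (t=23: SET p = 49): p (absent) -> 49
  event 4 (t=27: INC q by 5): p unchanged
  event 5 (t=34: SET p = 13): p 49 -> 13
  event 6 (t=40: INC q by 7): p unchanged
  event 7 (t=49: SET p = -19): p 13 -> -19
  event 8 (t=55: DEC q by 5): p unchanged
  event 9 (t=59: INC r by 4): p unchanged
Final: p = -19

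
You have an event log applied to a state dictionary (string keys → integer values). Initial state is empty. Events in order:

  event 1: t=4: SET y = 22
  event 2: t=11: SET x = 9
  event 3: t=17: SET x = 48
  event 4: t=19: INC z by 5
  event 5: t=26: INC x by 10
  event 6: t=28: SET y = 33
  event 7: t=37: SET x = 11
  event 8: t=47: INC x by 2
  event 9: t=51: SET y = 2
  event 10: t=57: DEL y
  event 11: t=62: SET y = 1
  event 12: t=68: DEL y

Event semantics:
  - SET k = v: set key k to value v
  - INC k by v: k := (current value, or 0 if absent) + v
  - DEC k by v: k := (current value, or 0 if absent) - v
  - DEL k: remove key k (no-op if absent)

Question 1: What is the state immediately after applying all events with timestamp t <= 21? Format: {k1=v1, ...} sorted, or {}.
Apply events with t <= 21 (4 events):
  after event 1 (t=4: SET y = 22): {y=22}
  after event 2 (t=11: SET x = 9): {x=9, y=22}
  after event 3 (t=17: SET x = 48): {x=48, y=22}
  after event 4 (t=19: INC z by 5): {x=48, y=22, z=5}

Answer: {x=48, y=22, z=5}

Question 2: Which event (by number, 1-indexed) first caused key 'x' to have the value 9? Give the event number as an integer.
Looking for first event where x becomes 9:
  event 2: x (absent) -> 9  <-- first match

Answer: 2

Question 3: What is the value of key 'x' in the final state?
Track key 'x' through all 12 events:
  event 1 (t=4: SET y = 22): x unchanged
  event 2 (t=11: SET x = 9): x (absent) -> 9
  event 3 (t=17: SET x = 48): x 9 -> 48
  event 4 (t=19: INC z by 5): x unchanged
  event 5 (t=26: INC x by 10): x 48 -> 58
  event 6 (t=28: SET y = 33): x unchanged
  event 7 (t=37: SET x = 11): x 58 -> 11
  event 8 (t=47: INC x by 2): x 11 -> 13
  event 9 (t=51: SET y = 2): x unchanged
  event 10 (t=57: DEL y): x unchanged
  event 11 (t=62: SET y = 1): x unchanged
  event 12 (t=68: DEL y): x unchanged
Final: x = 13

Answer: 13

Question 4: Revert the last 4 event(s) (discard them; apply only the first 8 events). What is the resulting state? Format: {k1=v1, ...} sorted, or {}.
Answer: {x=13, y=33, z=5}

Derivation:
Keep first 8 events (discard last 4):
  after event 1 (t=4: SET y = 22): {y=22}
  after event 2 (t=11: SET x = 9): {x=9, y=22}
  after event 3 (t=17: SET x = 48): {x=48, y=22}
  after event 4 (t=19: INC z by 5): {x=48, y=22, z=5}
  after event 5 (t=26: INC x by 10): {x=58, y=22, z=5}
  after event 6 (t=28: SET y = 33): {x=58, y=33, z=5}
  after event 7 (t=37: SET x = 11): {x=11, y=33, z=5}
  after event 8 (t=47: INC x by 2): {x=13, y=33, z=5}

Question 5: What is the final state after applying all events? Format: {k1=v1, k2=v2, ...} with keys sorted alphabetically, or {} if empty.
Answer: {x=13, z=5}

Derivation:
  after event 1 (t=4: SET y = 22): {y=22}
  after event 2 (t=11: SET x = 9): {x=9, y=22}
  after event 3 (t=17: SET x = 48): {x=48, y=22}
  after event 4 (t=19: INC z by 5): {x=48, y=22, z=5}
  after event 5 (t=26: INC x by 10): {x=58, y=22, z=5}
  after event 6 (t=28: SET y = 33): {x=58, y=33, z=5}
  after event 7 (t=37: SET x = 11): {x=11, y=33, z=5}
  after event 8 (t=47: INC x by 2): {x=13, y=33, z=5}
  after event 9 (t=51: SET y = 2): {x=13, y=2, z=5}
  after event 10 (t=57: DEL y): {x=13, z=5}
  after event 11 (t=62: SET y = 1): {x=13, y=1, z=5}
  after event 12 (t=68: DEL y): {x=13, z=5}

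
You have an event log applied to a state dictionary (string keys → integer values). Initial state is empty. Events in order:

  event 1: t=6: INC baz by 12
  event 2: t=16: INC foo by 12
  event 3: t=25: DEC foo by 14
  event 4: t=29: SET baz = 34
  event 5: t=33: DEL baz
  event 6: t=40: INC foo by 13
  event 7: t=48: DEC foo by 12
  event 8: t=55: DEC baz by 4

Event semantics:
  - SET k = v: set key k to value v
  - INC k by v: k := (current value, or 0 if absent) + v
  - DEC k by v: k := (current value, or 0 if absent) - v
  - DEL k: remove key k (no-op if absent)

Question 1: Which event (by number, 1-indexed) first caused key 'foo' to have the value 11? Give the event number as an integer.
Answer: 6

Derivation:
Looking for first event where foo becomes 11:
  event 2: foo = 12
  event 3: foo = -2
  event 4: foo = -2
  event 5: foo = -2
  event 6: foo -2 -> 11  <-- first match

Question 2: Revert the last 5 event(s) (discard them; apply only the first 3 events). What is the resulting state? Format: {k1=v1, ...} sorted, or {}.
Answer: {baz=12, foo=-2}

Derivation:
Keep first 3 events (discard last 5):
  after event 1 (t=6: INC baz by 12): {baz=12}
  after event 2 (t=16: INC foo by 12): {baz=12, foo=12}
  after event 3 (t=25: DEC foo by 14): {baz=12, foo=-2}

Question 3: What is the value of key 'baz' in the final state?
Track key 'baz' through all 8 events:
  event 1 (t=6: INC baz by 12): baz (absent) -> 12
  event 2 (t=16: INC foo by 12): baz unchanged
  event 3 (t=25: DEC foo by 14): baz unchanged
  event 4 (t=29: SET baz = 34): baz 12 -> 34
  event 5 (t=33: DEL baz): baz 34 -> (absent)
  event 6 (t=40: INC foo by 13): baz unchanged
  event 7 (t=48: DEC foo by 12): baz unchanged
  event 8 (t=55: DEC baz by 4): baz (absent) -> -4
Final: baz = -4

Answer: -4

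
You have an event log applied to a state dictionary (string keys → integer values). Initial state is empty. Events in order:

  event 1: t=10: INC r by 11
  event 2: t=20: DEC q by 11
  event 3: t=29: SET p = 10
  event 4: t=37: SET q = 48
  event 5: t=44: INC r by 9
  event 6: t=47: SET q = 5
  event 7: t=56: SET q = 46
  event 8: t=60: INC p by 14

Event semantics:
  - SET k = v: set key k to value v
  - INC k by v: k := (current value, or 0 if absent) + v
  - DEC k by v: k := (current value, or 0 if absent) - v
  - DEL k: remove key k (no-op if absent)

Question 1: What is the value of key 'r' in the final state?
Answer: 20

Derivation:
Track key 'r' through all 8 events:
  event 1 (t=10: INC r by 11): r (absent) -> 11
  event 2 (t=20: DEC q by 11): r unchanged
  event 3 (t=29: SET p = 10): r unchanged
  event 4 (t=37: SET q = 48): r unchanged
  event 5 (t=44: INC r by 9): r 11 -> 20
  event 6 (t=47: SET q = 5): r unchanged
  event 7 (t=56: SET q = 46): r unchanged
  event 8 (t=60: INC p by 14): r unchanged
Final: r = 20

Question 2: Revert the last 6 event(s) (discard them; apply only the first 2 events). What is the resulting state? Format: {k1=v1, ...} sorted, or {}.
Keep first 2 events (discard last 6):
  after event 1 (t=10: INC r by 11): {r=11}
  after event 2 (t=20: DEC q by 11): {q=-11, r=11}

Answer: {q=-11, r=11}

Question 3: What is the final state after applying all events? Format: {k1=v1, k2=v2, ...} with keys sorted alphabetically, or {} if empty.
Answer: {p=24, q=46, r=20}

Derivation:
  after event 1 (t=10: INC r by 11): {r=11}
  after event 2 (t=20: DEC q by 11): {q=-11, r=11}
  after event 3 (t=29: SET p = 10): {p=10, q=-11, r=11}
  after event 4 (t=37: SET q = 48): {p=10, q=48, r=11}
  after event 5 (t=44: INC r by 9): {p=10, q=48, r=20}
  after event 6 (t=47: SET q = 5): {p=10, q=5, r=20}
  after event 7 (t=56: SET q = 46): {p=10, q=46, r=20}
  after event 8 (t=60: INC p by 14): {p=24, q=46, r=20}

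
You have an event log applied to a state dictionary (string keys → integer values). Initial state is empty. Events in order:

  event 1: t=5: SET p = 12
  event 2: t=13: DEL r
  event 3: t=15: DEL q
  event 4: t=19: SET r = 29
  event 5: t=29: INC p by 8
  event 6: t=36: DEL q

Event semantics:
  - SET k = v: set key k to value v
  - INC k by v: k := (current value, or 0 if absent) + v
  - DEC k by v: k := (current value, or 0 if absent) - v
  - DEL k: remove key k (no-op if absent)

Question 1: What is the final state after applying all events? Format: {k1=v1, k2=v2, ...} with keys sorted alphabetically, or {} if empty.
Answer: {p=20, r=29}

Derivation:
  after event 1 (t=5: SET p = 12): {p=12}
  after event 2 (t=13: DEL r): {p=12}
  after event 3 (t=15: DEL q): {p=12}
  after event 4 (t=19: SET r = 29): {p=12, r=29}
  after event 5 (t=29: INC p by 8): {p=20, r=29}
  after event 6 (t=36: DEL q): {p=20, r=29}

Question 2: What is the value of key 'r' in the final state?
Track key 'r' through all 6 events:
  event 1 (t=5: SET p = 12): r unchanged
  event 2 (t=13: DEL r): r (absent) -> (absent)
  event 3 (t=15: DEL q): r unchanged
  event 4 (t=19: SET r = 29): r (absent) -> 29
  event 5 (t=29: INC p by 8): r unchanged
  event 6 (t=36: DEL q): r unchanged
Final: r = 29

Answer: 29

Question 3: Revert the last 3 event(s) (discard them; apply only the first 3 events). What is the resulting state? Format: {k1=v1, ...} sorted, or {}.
Answer: {p=12}

Derivation:
Keep first 3 events (discard last 3):
  after event 1 (t=5: SET p = 12): {p=12}
  after event 2 (t=13: DEL r): {p=12}
  after event 3 (t=15: DEL q): {p=12}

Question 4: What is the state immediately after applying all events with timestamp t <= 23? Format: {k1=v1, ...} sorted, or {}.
Answer: {p=12, r=29}

Derivation:
Apply events with t <= 23 (4 events):
  after event 1 (t=5: SET p = 12): {p=12}
  after event 2 (t=13: DEL r): {p=12}
  after event 3 (t=15: DEL q): {p=12}
  after event 4 (t=19: SET r = 29): {p=12, r=29}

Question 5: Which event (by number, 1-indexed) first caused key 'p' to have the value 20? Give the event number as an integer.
Looking for first event where p becomes 20:
  event 1: p = 12
  event 2: p = 12
  event 3: p = 12
  event 4: p = 12
  event 5: p 12 -> 20  <-- first match

Answer: 5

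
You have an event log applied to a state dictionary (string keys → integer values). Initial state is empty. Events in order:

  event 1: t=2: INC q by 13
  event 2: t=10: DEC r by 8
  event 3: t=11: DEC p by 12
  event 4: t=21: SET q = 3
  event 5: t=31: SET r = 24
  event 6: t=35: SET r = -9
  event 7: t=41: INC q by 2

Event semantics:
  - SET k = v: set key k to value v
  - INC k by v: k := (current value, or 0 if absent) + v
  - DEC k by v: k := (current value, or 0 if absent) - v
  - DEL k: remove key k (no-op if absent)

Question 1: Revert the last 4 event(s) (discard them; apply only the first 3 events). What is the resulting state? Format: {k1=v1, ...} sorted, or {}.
Answer: {p=-12, q=13, r=-8}

Derivation:
Keep first 3 events (discard last 4):
  after event 1 (t=2: INC q by 13): {q=13}
  after event 2 (t=10: DEC r by 8): {q=13, r=-8}
  after event 3 (t=11: DEC p by 12): {p=-12, q=13, r=-8}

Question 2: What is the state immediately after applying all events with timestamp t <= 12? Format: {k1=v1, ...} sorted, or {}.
Apply events with t <= 12 (3 events):
  after event 1 (t=2: INC q by 13): {q=13}
  after event 2 (t=10: DEC r by 8): {q=13, r=-8}
  after event 3 (t=11: DEC p by 12): {p=-12, q=13, r=-8}

Answer: {p=-12, q=13, r=-8}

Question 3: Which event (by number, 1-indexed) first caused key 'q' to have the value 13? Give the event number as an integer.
Looking for first event where q becomes 13:
  event 1: q (absent) -> 13  <-- first match

Answer: 1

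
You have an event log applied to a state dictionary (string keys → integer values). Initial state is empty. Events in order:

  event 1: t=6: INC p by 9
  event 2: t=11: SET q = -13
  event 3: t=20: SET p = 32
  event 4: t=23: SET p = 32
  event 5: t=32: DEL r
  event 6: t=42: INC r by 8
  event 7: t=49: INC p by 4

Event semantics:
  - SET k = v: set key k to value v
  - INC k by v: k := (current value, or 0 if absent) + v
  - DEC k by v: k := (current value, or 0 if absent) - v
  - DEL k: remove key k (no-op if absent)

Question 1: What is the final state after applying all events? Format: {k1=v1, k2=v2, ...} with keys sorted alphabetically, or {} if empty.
Answer: {p=36, q=-13, r=8}

Derivation:
  after event 1 (t=6: INC p by 9): {p=9}
  after event 2 (t=11: SET q = -13): {p=9, q=-13}
  after event 3 (t=20: SET p = 32): {p=32, q=-13}
  after event 4 (t=23: SET p = 32): {p=32, q=-13}
  after event 5 (t=32: DEL r): {p=32, q=-13}
  after event 6 (t=42: INC r by 8): {p=32, q=-13, r=8}
  after event 7 (t=49: INC p by 4): {p=36, q=-13, r=8}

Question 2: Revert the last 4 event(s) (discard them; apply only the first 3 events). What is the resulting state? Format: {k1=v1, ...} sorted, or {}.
Keep first 3 events (discard last 4):
  after event 1 (t=6: INC p by 9): {p=9}
  after event 2 (t=11: SET q = -13): {p=9, q=-13}
  after event 3 (t=20: SET p = 32): {p=32, q=-13}

Answer: {p=32, q=-13}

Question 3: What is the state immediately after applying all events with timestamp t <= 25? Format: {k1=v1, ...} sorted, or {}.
Apply events with t <= 25 (4 events):
  after event 1 (t=6: INC p by 9): {p=9}
  after event 2 (t=11: SET q = -13): {p=9, q=-13}
  after event 3 (t=20: SET p = 32): {p=32, q=-13}
  after event 4 (t=23: SET p = 32): {p=32, q=-13}

Answer: {p=32, q=-13}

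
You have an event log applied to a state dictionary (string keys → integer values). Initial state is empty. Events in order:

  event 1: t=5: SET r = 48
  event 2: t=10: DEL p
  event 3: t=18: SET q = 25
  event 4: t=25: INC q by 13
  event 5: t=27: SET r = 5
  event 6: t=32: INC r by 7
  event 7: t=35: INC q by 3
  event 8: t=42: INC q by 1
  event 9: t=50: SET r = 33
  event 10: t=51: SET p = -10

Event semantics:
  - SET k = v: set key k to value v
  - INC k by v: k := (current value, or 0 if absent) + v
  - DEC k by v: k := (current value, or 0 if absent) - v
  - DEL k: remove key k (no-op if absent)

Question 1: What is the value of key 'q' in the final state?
Track key 'q' through all 10 events:
  event 1 (t=5: SET r = 48): q unchanged
  event 2 (t=10: DEL p): q unchanged
  event 3 (t=18: SET q = 25): q (absent) -> 25
  event 4 (t=25: INC q by 13): q 25 -> 38
  event 5 (t=27: SET r = 5): q unchanged
  event 6 (t=32: INC r by 7): q unchanged
  event 7 (t=35: INC q by 3): q 38 -> 41
  event 8 (t=42: INC q by 1): q 41 -> 42
  event 9 (t=50: SET r = 33): q unchanged
  event 10 (t=51: SET p = -10): q unchanged
Final: q = 42

Answer: 42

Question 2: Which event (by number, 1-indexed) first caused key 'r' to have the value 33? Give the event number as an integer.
Answer: 9

Derivation:
Looking for first event where r becomes 33:
  event 1: r = 48
  event 2: r = 48
  event 3: r = 48
  event 4: r = 48
  event 5: r = 5
  event 6: r = 12
  event 7: r = 12
  event 8: r = 12
  event 9: r 12 -> 33  <-- first match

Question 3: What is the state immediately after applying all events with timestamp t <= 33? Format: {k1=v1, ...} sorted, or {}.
Answer: {q=38, r=12}

Derivation:
Apply events with t <= 33 (6 events):
  after event 1 (t=5: SET r = 48): {r=48}
  after event 2 (t=10: DEL p): {r=48}
  after event 3 (t=18: SET q = 25): {q=25, r=48}
  after event 4 (t=25: INC q by 13): {q=38, r=48}
  after event 5 (t=27: SET r = 5): {q=38, r=5}
  after event 6 (t=32: INC r by 7): {q=38, r=12}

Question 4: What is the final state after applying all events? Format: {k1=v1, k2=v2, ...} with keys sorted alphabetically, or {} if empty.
  after event 1 (t=5: SET r = 48): {r=48}
  after event 2 (t=10: DEL p): {r=48}
  after event 3 (t=18: SET q = 25): {q=25, r=48}
  after event 4 (t=25: INC q by 13): {q=38, r=48}
  after event 5 (t=27: SET r = 5): {q=38, r=5}
  after event 6 (t=32: INC r by 7): {q=38, r=12}
  after event 7 (t=35: INC q by 3): {q=41, r=12}
  after event 8 (t=42: INC q by 1): {q=42, r=12}
  after event 9 (t=50: SET r = 33): {q=42, r=33}
  after event 10 (t=51: SET p = -10): {p=-10, q=42, r=33}

Answer: {p=-10, q=42, r=33}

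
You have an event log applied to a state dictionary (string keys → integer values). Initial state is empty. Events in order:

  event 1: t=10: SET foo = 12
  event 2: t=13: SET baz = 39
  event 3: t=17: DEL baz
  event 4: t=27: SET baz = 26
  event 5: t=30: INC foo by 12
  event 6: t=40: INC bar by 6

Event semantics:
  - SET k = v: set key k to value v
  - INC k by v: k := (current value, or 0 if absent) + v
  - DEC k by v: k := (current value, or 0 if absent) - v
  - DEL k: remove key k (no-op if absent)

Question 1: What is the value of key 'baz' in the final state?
Track key 'baz' through all 6 events:
  event 1 (t=10: SET foo = 12): baz unchanged
  event 2 (t=13: SET baz = 39): baz (absent) -> 39
  event 3 (t=17: DEL baz): baz 39 -> (absent)
  event 4 (t=27: SET baz = 26): baz (absent) -> 26
  event 5 (t=30: INC foo by 12): baz unchanged
  event 6 (t=40: INC bar by 6): baz unchanged
Final: baz = 26

Answer: 26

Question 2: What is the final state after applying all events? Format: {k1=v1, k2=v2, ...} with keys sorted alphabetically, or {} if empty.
Answer: {bar=6, baz=26, foo=24}

Derivation:
  after event 1 (t=10: SET foo = 12): {foo=12}
  after event 2 (t=13: SET baz = 39): {baz=39, foo=12}
  after event 3 (t=17: DEL baz): {foo=12}
  after event 4 (t=27: SET baz = 26): {baz=26, foo=12}
  after event 5 (t=30: INC foo by 12): {baz=26, foo=24}
  after event 6 (t=40: INC bar by 6): {bar=6, baz=26, foo=24}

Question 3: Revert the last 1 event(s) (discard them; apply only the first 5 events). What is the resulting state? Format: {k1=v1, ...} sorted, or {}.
Answer: {baz=26, foo=24}

Derivation:
Keep first 5 events (discard last 1):
  after event 1 (t=10: SET foo = 12): {foo=12}
  after event 2 (t=13: SET baz = 39): {baz=39, foo=12}
  after event 3 (t=17: DEL baz): {foo=12}
  after event 4 (t=27: SET baz = 26): {baz=26, foo=12}
  after event 5 (t=30: INC foo by 12): {baz=26, foo=24}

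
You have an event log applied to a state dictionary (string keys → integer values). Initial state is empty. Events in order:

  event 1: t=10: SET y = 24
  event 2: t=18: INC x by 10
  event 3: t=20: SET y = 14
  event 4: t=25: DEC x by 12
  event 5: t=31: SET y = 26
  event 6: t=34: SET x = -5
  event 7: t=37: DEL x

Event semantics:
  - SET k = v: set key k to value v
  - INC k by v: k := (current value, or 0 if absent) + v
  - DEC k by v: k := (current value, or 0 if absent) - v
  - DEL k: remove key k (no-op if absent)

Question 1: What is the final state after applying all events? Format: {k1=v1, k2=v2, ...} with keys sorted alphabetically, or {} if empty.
Answer: {y=26}

Derivation:
  after event 1 (t=10: SET y = 24): {y=24}
  after event 2 (t=18: INC x by 10): {x=10, y=24}
  after event 3 (t=20: SET y = 14): {x=10, y=14}
  after event 4 (t=25: DEC x by 12): {x=-2, y=14}
  after event 5 (t=31: SET y = 26): {x=-2, y=26}
  after event 6 (t=34: SET x = -5): {x=-5, y=26}
  after event 7 (t=37: DEL x): {y=26}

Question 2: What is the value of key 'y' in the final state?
Answer: 26

Derivation:
Track key 'y' through all 7 events:
  event 1 (t=10: SET y = 24): y (absent) -> 24
  event 2 (t=18: INC x by 10): y unchanged
  event 3 (t=20: SET y = 14): y 24 -> 14
  event 4 (t=25: DEC x by 12): y unchanged
  event 5 (t=31: SET y = 26): y 14 -> 26
  event 6 (t=34: SET x = -5): y unchanged
  event 7 (t=37: DEL x): y unchanged
Final: y = 26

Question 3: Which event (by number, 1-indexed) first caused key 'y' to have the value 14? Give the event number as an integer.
Answer: 3

Derivation:
Looking for first event where y becomes 14:
  event 1: y = 24
  event 2: y = 24
  event 3: y 24 -> 14  <-- first match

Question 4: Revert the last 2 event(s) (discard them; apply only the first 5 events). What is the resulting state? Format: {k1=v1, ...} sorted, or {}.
Keep first 5 events (discard last 2):
  after event 1 (t=10: SET y = 24): {y=24}
  after event 2 (t=18: INC x by 10): {x=10, y=24}
  after event 3 (t=20: SET y = 14): {x=10, y=14}
  after event 4 (t=25: DEC x by 12): {x=-2, y=14}
  after event 5 (t=31: SET y = 26): {x=-2, y=26}

Answer: {x=-2, y=26}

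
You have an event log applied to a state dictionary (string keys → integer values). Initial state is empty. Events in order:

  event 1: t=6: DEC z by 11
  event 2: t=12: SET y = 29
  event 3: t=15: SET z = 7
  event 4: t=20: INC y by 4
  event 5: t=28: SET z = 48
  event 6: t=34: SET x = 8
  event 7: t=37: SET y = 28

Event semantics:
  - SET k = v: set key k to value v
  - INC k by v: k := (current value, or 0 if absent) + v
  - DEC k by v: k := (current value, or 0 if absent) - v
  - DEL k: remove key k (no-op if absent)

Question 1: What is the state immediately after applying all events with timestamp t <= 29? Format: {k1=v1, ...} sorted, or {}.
Apply events with t <= 29 (5 events):
  after event 1 (t=6: DEC z by 11): {z=-11}
  after event 2 (t=12: SET y = 29): {y=29, z=-11}
  after event 3 (t=15: SET z = 7): {y=29, z=7}
  after event 4 (t=20: INC y by 4): {y=33, z=7}
  after event 5 (t=28: SET z = 48): {y=33, z=48}

Answer: {y=33, z=48}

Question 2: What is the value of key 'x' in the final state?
Track key 'x' through all 7 events:
  event 1 (t=6: DEC z by 11): x unchanged
  event 2 (t=12: SET y = 29): x unchanged
  event 3 (t=15: SET z = 7): x unchanged
  event 4 (t=20: INC y by 4): x unchanged
  event 5 (t=28: SET z = 48): x unchanged
  event 6 (t=34: SET x = 8): x (absent) -> 8
  event 7 (t=37: SET y = 28): x unchanged
Final: x = 8

Answer: 8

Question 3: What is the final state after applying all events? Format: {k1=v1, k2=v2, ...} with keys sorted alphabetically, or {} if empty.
Answer: {x=8, y=28, z=48}

Derivation:
  after event 1 (t=6: DEC z by 11): {z=-11}
  after event 2 (t=12: SET y = 29): {y=29, z=-11}
  after event 3 (t=15: SET z = 7): {y=29, z=7}
  after event 4 (t=20: INC y by 4): {y=33, z=7}
  after event 5 (t=28: SET z = 48): {y=33, z=48}
  after event 6 (t=34: SET x = 8): {x=8, y=33, z=48}
  after event 7 (t=37: SET y = 28): {x=8, y=28, z=48}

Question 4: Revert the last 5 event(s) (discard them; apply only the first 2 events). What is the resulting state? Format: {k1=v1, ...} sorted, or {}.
Answer: {y=29, z=-11}

Derivation:
Keep first 2 events (discard last 5):
  after event 1 (t=6: DEC z by 11): {z=-11}
  after event 2 (t=12: SET y = 29): {y=29, z=-11}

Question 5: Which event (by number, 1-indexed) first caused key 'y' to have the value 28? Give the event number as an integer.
Answer: 7

Derivation:
Looking for first event where y becomes 28:
  event 2: y = 29
  event 3: y = 29
  event 4: y = 33
  event 5: y = 33
  event 6: y = 33
  event 7: y 33 -> 28  <-- first match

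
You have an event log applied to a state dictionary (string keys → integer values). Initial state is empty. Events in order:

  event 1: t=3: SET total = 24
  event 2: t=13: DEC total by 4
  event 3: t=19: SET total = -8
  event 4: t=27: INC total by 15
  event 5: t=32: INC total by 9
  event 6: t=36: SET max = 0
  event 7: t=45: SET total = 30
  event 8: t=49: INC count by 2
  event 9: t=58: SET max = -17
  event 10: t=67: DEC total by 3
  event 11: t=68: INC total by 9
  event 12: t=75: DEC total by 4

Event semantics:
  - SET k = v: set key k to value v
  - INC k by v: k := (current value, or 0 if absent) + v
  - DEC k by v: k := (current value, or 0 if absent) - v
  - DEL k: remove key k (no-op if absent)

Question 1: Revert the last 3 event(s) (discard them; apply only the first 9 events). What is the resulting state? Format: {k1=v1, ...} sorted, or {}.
Answer: {count=2, max=-17, total=30}

Derivation:
Keep first 9 events (discard last 3):
  after event 1 (t=3: SET total = 24): {total=24}
  after event 2 (t=13: DEC total by 4): {total=20}
  after event 3 (t=19: SET total = -8): {total=-8}
  after event 4 (t=27: INC total by 15): {total=7}
  after event 5 (t=32: INC total by 9): {total=16}
  after event 6 (t=36: SET max = 0): {max=0, total=16}
  after event 7 (t=45: SET total = 30): {max=0, total=30}
  after event 8 (t=49: INC count by 2): {count=2, max=0, total=30}
  after event 9 (t=58: SET max = -17): {count=2, max=-17, total=30}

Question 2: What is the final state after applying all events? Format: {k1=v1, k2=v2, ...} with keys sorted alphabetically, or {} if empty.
Answer: {count=2, max=-17, total=32}

Derivation:
  after event 1 (t=3: SET total = 24): {total=24}
  after event 2 (t=13: DEC total by 4): {total=20}
  after event 3 (t=19: SET total = -8): {total=-8}
  after event 4 (t=27: INC total by 15): {total=7}
  after event 5 (t=32: INC total by 9): {total=16}
  after event 6 (t=36: SET max = 0): {max=0, total=16}
  after event 7 (t=45: SET total = 30): {max=0, total=30}
  after event 8 (t=49: INC count by 2): {count=2, max=0, total=30}
  after event 9 (t=58: SET max = -17): {count=2, max=-17, total=30}
  after event 10 (t=67: DEC total by 3): {count=2, max=-17, total=27}
  after event 11 (t=68: INC total by 9): {count=2, max=-17, total=36}
  after event 12 (t=75: DEC total by 4): {count=2, max=-17, total=32}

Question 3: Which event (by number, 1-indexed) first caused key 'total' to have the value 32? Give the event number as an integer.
Looking for first event where total becomes 32:
  event 1: total = 24
  event 2: total = 20
  event 3: total = -8
  event 4: total = 7
  event 5: total = 16
  event 6: total = 16
  event 7: total = 30
  event 8: total = 30
  event 9: total = 30
  event 10: total = 27
  event 11: total = 36
  event 12: total 36 -> 32  <-- first match

Answer: 12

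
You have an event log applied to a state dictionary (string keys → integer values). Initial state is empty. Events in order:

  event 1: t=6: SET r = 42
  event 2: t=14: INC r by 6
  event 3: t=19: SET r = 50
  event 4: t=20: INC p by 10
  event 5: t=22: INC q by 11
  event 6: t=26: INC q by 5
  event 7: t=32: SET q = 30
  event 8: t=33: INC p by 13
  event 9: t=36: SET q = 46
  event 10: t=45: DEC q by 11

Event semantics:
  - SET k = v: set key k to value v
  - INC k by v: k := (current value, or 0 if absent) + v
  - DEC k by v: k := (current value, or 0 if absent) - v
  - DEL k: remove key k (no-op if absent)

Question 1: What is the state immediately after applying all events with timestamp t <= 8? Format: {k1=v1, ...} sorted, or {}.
Apply events with t <= 8 (1 events):
  after event 1 (t=6: SET r = 42): {r=42}

Answer: {r=42}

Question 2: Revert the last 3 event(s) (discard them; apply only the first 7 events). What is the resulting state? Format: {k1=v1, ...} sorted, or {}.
Answer: {p=10, q=30, r=50}

Derivation:
Keep first 7 events (discard last 3):
  after event 1 (t=6: SET r = 42): {r=42}
  after event 2 (t=14: INC r by 6): {r=48}
  after event 3 (t=19: SET r = 50): {r=50}
  after event 4 (t=20: INC p by 10): {p=10, r=50}
  after event 5 (t=22: INC q by 11): {p=10, q=11, r=50}
  after event 6 (t=26: INC q by 5): {p=10, q=16, r=50}
  after event 7 (t=32: SET q = 30): {p=10, q=30, r=50}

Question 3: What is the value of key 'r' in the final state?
Track key 'r' through all 10 events:
  event 1 (t=6: SET r = 42): r (absent) -> 42
  event 2 (t=14: INC r by 6): r 42 -> 48
  event 3 (t=19: SET r = 50): r 48 -> 50
  event 4 (t=20: INC p by 10): r unchanged
  event 5 (t=22: INC q by 11): r unchanged
  event 6 (t=26: INC q by 5): r unchanged
  event 7 (t=32: SET q = 30): r unchanged
  event 8 (t=33: INC p by 13): r unchanged
  event 9 (t=36: SET q = 46): r unchanged
  event 10 (t=45: DEC q by 11): r unchanged
Final: r = 50

Answer: 50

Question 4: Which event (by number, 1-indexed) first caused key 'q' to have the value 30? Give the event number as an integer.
Looking for first event where q becomes 30:
  event 5: q = 11
  event 6: q = 16
  event 7: q 16 -> 30  <-- first match

Answer: 7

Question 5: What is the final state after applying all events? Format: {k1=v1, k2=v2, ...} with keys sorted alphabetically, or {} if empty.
Answer: {p=23, q=35, r=50}

Derivation:
  after event 1 (t=6: SET r = 42): {r=42}
  after event 2 (t=14: INC r by 6): {r=48}
  after event 3 (t=19: SET r = 50): {r=50}
  after event 4 (t=20: INC p by 10): {p=10, r=50}
  after event 5 (t=22: INC q by 11): {p=10, q=11, r=50}
  after event 6 (t=26: INC q by 5): {p=10, q=16, r=50}
  after event 7 (t=32: SET q = 30): {p=10, q=30, r=50}
  after event 8 (t=33: INC p by 13): {p=23, q=30, r=50}
  after event 9 (t=36: SET q = 46): {p=23, q=46, r=50}
  after event 10 (t=45: DEC q by 11): {p=23, q=35, r=50}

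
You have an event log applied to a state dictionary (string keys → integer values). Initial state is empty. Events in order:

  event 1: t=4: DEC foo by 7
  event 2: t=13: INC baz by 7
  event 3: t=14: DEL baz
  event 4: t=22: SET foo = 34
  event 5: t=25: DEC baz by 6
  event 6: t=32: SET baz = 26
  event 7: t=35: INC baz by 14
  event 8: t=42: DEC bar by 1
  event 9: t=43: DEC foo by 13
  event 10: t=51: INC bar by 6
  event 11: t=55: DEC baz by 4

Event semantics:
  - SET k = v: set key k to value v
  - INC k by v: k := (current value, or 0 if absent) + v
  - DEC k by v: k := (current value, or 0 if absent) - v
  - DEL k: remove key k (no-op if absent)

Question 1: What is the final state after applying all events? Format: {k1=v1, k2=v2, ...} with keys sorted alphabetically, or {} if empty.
  after event 1 (t=4: DEC foo by 7): {foo=-7}
  after event 2 (t=13: INC baz by 7): {baz=7, foo=-7}
  after event 3 (t=14: DEL baz): {foo=-7}
  after event 4 (t=22: SET foo = 34): {foo=34}
  after event 5 (t=25: DEC baz by 6): {baz=-6, foo=34}
  after event 6 (t=32: SET baz = 26): {baz=26, foo=34}
  after event 7 (t=35: INC baz by 14): {baz=40, foo=34}
  after event 8 (t=42: DEC bar by 1): {bar=-1, baz=40, foo=34}
  after event 9 (t=43: DEC foo by 13): {bar=-1, baz=40, foo=21}
  after event 10 (t=51: INC bar by 6): {bar=5, baz=40, foo=21}
  after event 11 (t=55: DEC baz by 4): {bar=5, baz=36, foo=21}

Answer: {bar=5, baz=36, foo=21}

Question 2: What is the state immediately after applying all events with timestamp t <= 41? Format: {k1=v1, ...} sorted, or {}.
Answer: {baz=40, foo=34}

Derivation:
Apply events with t <= 41 (7 events):
  after event 1 (t=4: DEC foo by 7): {foo=-7}
  after event 2 (t=13: INC baz by 7): {baz=7, foo=-7}
  after event 3 (t=14: DEL baz): {foo=-7}
  after event 4 (t=22: SET foo = 34): {foo=34}
  after event 5 (t=25: DEC baz by 6): {baz=-6, foo=34}
  after event 6 (t=32: SET baz = 26): {baz=26, foo=34}
  after event 7 (t=35: INC baz by 14): {baz=40, foo=34}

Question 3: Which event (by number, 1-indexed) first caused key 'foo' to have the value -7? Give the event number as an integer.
Looking for first event where foo becomes -7:
  event 1: foo (absent) -> -7  <-- first match

Answer: 1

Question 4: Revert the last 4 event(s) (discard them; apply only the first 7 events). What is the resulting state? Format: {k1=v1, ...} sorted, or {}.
Answer: {baz=40, foo=34}

Derivation:
Keep first 7 events (discard last 4):
  after event 1 (t=4: DEC foo by 7): {foo=-7}
  after event 2 (t=13: INC baz by 7): {baz=7, foo=-7}
  after event 3 (t=14: DEL baz): {foo=-7}
  after event 4 (t=22: SET foo = 34): {foo=34}
  after event 5 (t=25: DEC baz by 6): {baz=-6, foo=34}
  after event 6 (t=32: SET baz = 26): {baz=26, foo=34}
  after event 7 (t=35: INC baz by 14): {baz=40, foo=34}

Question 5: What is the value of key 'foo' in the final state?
Track key 'foo' through all 11 events:
  event 1 (t=4: DEC foo by 7): foo (absent) -> -7
  event 2 (t=13: INC baz by 7): foo unchanged
  event 3 (t=14: DEL baz): foo unchanged
  event 4 (t=22: SET foo = 34): foo -7 -> 34
  event 5 (t=25: DEC baz by 6): foo unchanged
  event 6 (t=32: SET baz = 26): foo unchanged
  event 7 (t=35: INC baz by 14): foo unchanged
  event 8 (t=42: DEC bar by 1): foo unchanged
  event 9 (t=43: DEC foo by 13): foo 34 -> 21
  event 10 (t=51: INC bar by 6): foo unchanged
  event 11 (t=55: DEC baz by 4): foo unchanged
Final: foo = 21

Answer: 21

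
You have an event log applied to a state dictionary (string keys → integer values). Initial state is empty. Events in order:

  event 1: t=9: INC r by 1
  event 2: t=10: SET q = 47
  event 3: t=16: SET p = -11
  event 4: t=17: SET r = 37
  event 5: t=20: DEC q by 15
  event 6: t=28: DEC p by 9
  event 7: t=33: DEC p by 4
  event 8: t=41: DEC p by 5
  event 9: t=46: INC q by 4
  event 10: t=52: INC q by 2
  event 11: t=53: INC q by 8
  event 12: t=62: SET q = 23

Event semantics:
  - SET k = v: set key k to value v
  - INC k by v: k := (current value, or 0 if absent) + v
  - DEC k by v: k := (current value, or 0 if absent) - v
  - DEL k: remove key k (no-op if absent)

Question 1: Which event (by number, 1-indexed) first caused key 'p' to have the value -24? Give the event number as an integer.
Answer: 7

Derivation:
Looking for first event where p becomes -24:
  event 3: p = -11
  event 4: p = -11
  event 5: p = -11
  event 6: p = -20
  event 7: p -20 -> -24  <-- first match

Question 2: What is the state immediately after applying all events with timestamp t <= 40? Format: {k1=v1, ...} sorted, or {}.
Apply events with t <= 40 (7 events):
  after event 1 (t=9: INC r by 1): {r=1}
  after event 2 (t=10: SET q = 47): {q=47, r=1}
  after event 3 (t=16: SET p = -11): {p=-11, q=47, r=1}
  after event 4 (t=17: SET r = 37): {p=-11, q=47, r=37}
  after event 5 (t=20: DEC q by 15): {p=-11, q=32, r=37}
  after event 6 (t=28: DEC p by 9): {p=-20, q=32, r=37}
  after event 7 (t=33: DEC p by 4): {p=-24, q=32, r=37}

Answer: {p=-24, q=32, r=37}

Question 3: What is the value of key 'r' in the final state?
Answer: 37

Derivation:
Track key 'r' through all 12 events:
  event 1 (t=9: INC r by 1): r (absent) -> 1
  event 2 (t=10: SET q = 47): r unchanged
  event 3 (t=16: SET p = -11): r unchanged
  event 4 (t=17: SET r = 37): r 1 -> 37
  event 5 (t=20: DEC q by 15): r unchanged
  event 6 (t=28: DEC p by 9): r unchanged
  event 7 (t=33: DEC p by 4): r unchanged
  event 8 (t=41: DEC p by 5): r unchanged
  event 9 (t=46: INC q by 4): r unchanged
  event 10 (t=52: INC q by 2): r unchanged
  event 11 (t=53: INC q by 8): r unchanged
  event 12 (t=62: SET q = 23): r unchanged
Final: r = 37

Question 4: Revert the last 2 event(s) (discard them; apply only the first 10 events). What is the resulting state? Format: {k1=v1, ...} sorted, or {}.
Answer: {p=-29, q=38, r=37}

Derivation:
Keep first 10 events (discard last 2):
  after event 1 (t=9: INC r by 1): {r=1}
  after event 2 (t=10: SET q = 47): {q=47, r=1}
  after event 3 (t=16: SET p = -11): {p=-11, q=47, r=1}
  after event 4 (t=17: SET r = 37): {p=-11, q=47, r=37}
  after event 5 (t=20: DEC q by 15): {p=-11, q=32, r=37}
  after event 6 (t=28: DEC p by 9): {p=-20, q=32, r=37}
  after event 7 (t=33: DEC p by 4): {p=-24, q=32, r=37}
  after event 8 (t=41: DEC p by 5): {p=-29, q=32, r=37}
  after event 9 (t=46: INC q by 4): {p=-29, q=36, r=37}
  after event 10 (t=52: INC q by 2): {p=-29, q=38, r=37}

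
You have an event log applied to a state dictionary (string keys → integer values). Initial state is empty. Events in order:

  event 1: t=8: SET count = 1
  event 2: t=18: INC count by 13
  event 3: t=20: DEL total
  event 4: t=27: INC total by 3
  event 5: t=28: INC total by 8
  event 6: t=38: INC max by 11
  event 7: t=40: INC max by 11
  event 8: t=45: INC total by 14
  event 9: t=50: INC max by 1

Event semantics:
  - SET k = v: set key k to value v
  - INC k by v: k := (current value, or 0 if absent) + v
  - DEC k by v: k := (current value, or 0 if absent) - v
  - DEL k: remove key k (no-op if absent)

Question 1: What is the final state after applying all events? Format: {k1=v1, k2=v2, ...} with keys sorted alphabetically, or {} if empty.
  after event 1 (t=8: SET count = 1): {count=1}
  after event 2 (t=18: INC count by 13): {count=14}
  after event 3 (t=20: DEL total): {count=14}
  after event 4 (t=27: INC total by 3): {count=14, total=3}
  after event 5 (t=28: INC total by 8): {count=14, total=11}
  after event 6 (t=38: INC max by 11): {count=14, max=11, total=11}
  after event 7 (t=40: INC max by 11): {count=14, max=22, total=11}
  after event 8 (t=45: INC total by 14): {count=14, max=22, total=25}
  after event 9 (t=50: INC max by 1): {count=14, max=23, total=25}

Answer: {count=14, max=23, total=25}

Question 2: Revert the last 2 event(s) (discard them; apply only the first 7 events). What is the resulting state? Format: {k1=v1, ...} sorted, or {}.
Keep first 7 events (discard last 2):
  after event 1 (t=8: SET count = 1): {count=1}
  after event 2 (t=18: INC count by 13): {count=14}
  after event 3 (t=20: DEL total): {count=14}
  after event 4 (t=27: INC total by 3): {count=14, total=3}
  after event 5 (t=28: INC total by 8): {count=14, total=11}
  after event 6 (t=38: INC max by 11): {count=14, max=11, total=11}
  after event 7 (t=40: INC max by 11): {count=14, max=22, total=11}

Answer: {count=14, max=22, total=11}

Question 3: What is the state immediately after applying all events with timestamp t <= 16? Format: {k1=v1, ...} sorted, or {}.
Answer: {count=1}

Derivation:
Apply events with t <= 16 (1 events):
  after event 1 (t=8: SET count = 1): {count=1}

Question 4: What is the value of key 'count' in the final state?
Track key 'count' through all 9 events:
  event 1 (t=8: SET count = 1): count (absent) -> 1
  event 2 (t=18: INC count by 13): count 1 -> 14
  event 3 (t=20: DEL total): count unchanged
  event 4 (t=27: INC total by 3): count unchanged
  event 5 (t=28: INC total by 8): count unchanged
  event 6 (t=38: INC max by 11): count unchanged
  event 7 (t=40: INC max by 11): count unchanged
  event 8 (t=45: INC total by 14): count unchanged
  event 9 (t=50: INC max by 1): count unchanged
Final: count = 14

Answer: 14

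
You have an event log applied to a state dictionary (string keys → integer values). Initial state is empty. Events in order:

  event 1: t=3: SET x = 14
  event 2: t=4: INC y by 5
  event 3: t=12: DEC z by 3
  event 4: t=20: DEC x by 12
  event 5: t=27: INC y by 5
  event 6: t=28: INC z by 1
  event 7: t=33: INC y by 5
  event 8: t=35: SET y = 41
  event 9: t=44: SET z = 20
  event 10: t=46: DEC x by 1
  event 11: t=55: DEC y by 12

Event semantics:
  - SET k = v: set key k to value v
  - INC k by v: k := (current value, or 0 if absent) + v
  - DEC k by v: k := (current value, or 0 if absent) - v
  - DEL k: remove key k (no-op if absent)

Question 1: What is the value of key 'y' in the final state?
Answer: 29

Derivation:
Track key 'y' through all 11 events:
  event 1 (t=3: SET x = 14): y unchanged
  event 2 (t=4: INC y by 5): y (absent) -> 5
  event 3 (t=12: DEC z by 3): y unchanged
  event 4 (t=20: DEC x by 12): y unchanged
  event 5 (t=27: INC y by 5): y 5 -> 10
  event 6 (t=28: INC z by 1): y unchanged
  event 7 (t=33: INC y by 5): y 10 -> 15
  event 8 (t=35: SET y = 41): y 15 -> 41
  event 9 (t=44: SET z = 20): y unchanged
  event 10 (t=46: DEC x by 1): y unchanged
  event 11 (t=55: DEC y by 12): y 41 -> 29
Final: y = 29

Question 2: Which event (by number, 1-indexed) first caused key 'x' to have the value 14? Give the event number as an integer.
Looking for first event where x becomes 14:
  event 1: x (absent) -> 14  <-- first match

Answer: 1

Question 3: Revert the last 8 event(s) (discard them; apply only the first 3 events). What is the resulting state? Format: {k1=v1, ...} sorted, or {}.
Keep first 3 events (discard last 8):
  after event 1 (t=3: SET x = 14): {x=14}
  after event 2 (t=4: INC y by 5): {x=14, y=5}
  after event 3 (t=12: DEC z by 3): {x=14, y=5, z=-3}

Answer: {x=14, y=5, z=-3}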